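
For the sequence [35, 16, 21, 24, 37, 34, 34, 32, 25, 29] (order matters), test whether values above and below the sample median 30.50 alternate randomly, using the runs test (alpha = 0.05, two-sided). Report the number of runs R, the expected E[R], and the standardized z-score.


Step 1: Compute median = 30.50; label A = above, B = below.
Labels in order: ABBBAAAABB  (n_A = 5, n_B = 5)
Step 2: Count runs R = 4.
Step 3: Under H0 (random ordering), E[R] = 2*n_A*n_B/(n_A+n_B) + 1 = 2*5*5/10 + 1 = 6.0000.
        Var[R] = 2*n_A*n_B*(2*n_A*n_B - n_A - n_B) / ((n_A+n_B)^2 * (n_A+n_B-1)) = 2000/900 = 2.2222.
        SD[R] = 1.4907.
Step 4: Continuity-corrected z = (R + 0.5 - E[R]) / SD[R] = (4 + 0.5 - 6.0000) / 1.4907 = -1.0062.
Step 5: Two-sided p-value via normal approximation = 2*(1 - Phi(|z|)) = 0.314305.
Step 6: alpha = 0.05. fail to reject H0.

R = 4, z = -1.0062, p = 0.314305, fail to reject H0.


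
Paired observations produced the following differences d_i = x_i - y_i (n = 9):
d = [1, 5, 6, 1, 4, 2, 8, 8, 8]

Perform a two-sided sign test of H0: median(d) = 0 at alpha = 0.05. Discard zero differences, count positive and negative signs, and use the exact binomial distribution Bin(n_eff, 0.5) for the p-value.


Step 1: Discard zero differences. Original n = 9; n_eff = number of nonzero differences = 9.
Nonzero differences (with sign): +1, +5, +6, +1, +4, +2, +8, +8, +8
Step 2: Count signs: positive = 9, negative = 0.
Step 3: Under H0: P(positive) = 0.5, so the number of positives S ~ Bin(9, 0.5).
Step 4: Two-sided exact p-value = sum of Bin(9,0.5) probabilities at or below the observed probability = 0.003906.
Step 5: alpha = 0.05. reject H0.

n_eff = 9, pos = 9, neg = 0, p = 0.003906, reject H0.


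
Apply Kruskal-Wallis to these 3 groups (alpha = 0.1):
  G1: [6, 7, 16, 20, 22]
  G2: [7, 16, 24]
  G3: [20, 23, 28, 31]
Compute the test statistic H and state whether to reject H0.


Step 1: Combine all N = 12 observations and assign midranks.
sorted (value, group, rank): (6,G1,1), (7,G1,2.5), (7,G2,2.5), (16,G1,4.5), (16,G2,4.5), (20,G1,6.5), (20,G3,6.5), (22,G1,8), (23,G3,9), (24,G2,10), (28,G3,11), (31,G3,12)
Step 2: Sum ranks within each group.
R_1 = 22.5 (n_1 = 5)
R_2 = 17 (n_2 = 3)
R_3 = 38.5 (n_3 = 4)
Step 3: H = 12/(N(N+1)) * sum(R_i^2/n_i) - 3(N+1)
     = 12/(12*13) * (22.5^2/5 + 17^2/3 + 38.5^2/4) - 3*13
     = 0.076923 * 568.146 - 39
     = 4.703526.
Step 4: Ties present; correction factor C = 1 - 18/(12^3 - 12) = 0.989510. Corrected H = 4.703526 / 0.989510 = 4.753386.
Step 5: Under H0, H ~ chi^2(2); p-value = 0.092857.
Step 6: alpha = 0.1. reject H0.

H = 4.7534, df = 2, p = 0.092857, reject H0.


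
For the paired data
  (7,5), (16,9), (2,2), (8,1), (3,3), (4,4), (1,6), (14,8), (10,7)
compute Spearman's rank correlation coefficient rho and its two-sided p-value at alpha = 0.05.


Step 1: Rank x and y separately (midranks; no ties here).
rank(x): 7->5, 16->9, 2->2, 8->6, 3->3, 4->4, 1->1, 14->8, 10->7
rank(y): 5->5, 9->9, 2->2, 1->1, 3->3, 4->4, 6->6, 8->8, 7->7
Step 2: d_i = R_x(i) - R_y(i); compute d_i^2.
  (5-5)^2=0, (9-9)^2=0, (2-2)^2=0, (6-1)^2=25, (3-3)^2=0, (4-4)^2=0, (1-6)^2=25, (8-8)^2=0, (7-7)^2=0
sum(d^2) = 50.
Step 3: rho = 1 - 6*50 / (9*(9^2 - 1)) = 1 - 300/720 = 0.583333.
Step 4: Under H0, t = rho * sqrt((n-2)/(1-rho^2)) = 1.9001 ~ t(7).
Step 5: Two-sided p-value from the t-distribution with 7 df = 0.099186.
Step 6: alpha = 0.05. fail to reject H0.

rho = 0.5833, p = 0.099186, fail to reject H0 at alpha = 0.05.


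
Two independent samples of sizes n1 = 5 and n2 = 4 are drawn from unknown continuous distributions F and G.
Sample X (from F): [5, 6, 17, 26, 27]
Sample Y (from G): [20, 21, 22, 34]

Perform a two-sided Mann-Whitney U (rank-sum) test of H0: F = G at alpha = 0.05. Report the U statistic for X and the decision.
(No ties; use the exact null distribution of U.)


Step 1: Combine and sort all 9 observations; assign midranks.
sorted (value, group): (5,X), (6,X), (17,X), (20,Y), (21,Y), (22,Y), (26,X), (27,X), (34,Y)
ranks: 5->1, 6->2, 17->3, 20->4, 21->5, 22->6, 26->7, 27->8, 34->9
Step 2: Rank sum for X: R1 = 1 + 2 + 3 + 7 + 8 = 21.
Step 3: U_X = R1 - n1(n1+1)/2 = 21 - 5*6/2 = 21 - 15 = 6.
       U_Y = n1*n2 - U_X = 20 - 6 = 14.
Step 4: No ties, so the exact null distribution of U (based on enumerating the C(9,5) = 126 equally likely rank assignments) gives the two-sided p-value.
Step 5: p-value = 0.412698; compare to alpha = 0.05. fail to reject H0.

U_X = 6, p = 0.412698, fail to reject H0 at alpha = 0.05.


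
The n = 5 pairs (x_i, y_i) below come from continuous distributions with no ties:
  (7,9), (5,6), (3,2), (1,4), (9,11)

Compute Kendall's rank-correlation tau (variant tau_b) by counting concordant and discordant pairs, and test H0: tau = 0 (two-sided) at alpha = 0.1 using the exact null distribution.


Step 1: Enumerate the 10 unordered pairs (i,j) with i<j and classify each by sign(x_j-x_i) * sign(y_j-y_i).
  (1,2):dx=-2,dy=-3->C; (1,3):dx=-4,dy=-7->C; (1,4):dx=-6,dy=-5->C; (1,5):dx=+2,dy=+2->C
  (2,3):dx=-2,dy=-4->C; (2,4):dx=-4,dy=-2->C; (2,5):dx=+4,dy=+5->C; (3,4):dx=-2,dy=+2->D
  (3,5):dx=+6,dy=+9->C; (4,5):dx=+8,dy=+7->C
Step 2: C = 9, D = 1, total pairs = 10.
Step 3: tau = (C - D)/(n(n-1)/2) = (9 - 1)/10 = 0.800000.
Step 4: Exact two-sided p-value (enumerate n! = 120 permutations of y under H0): p = 0.083333.
Step 5: alpha = 0.1. reject H0.

tau_b = 0.8000 (C=9, D=1), p = 0.083333, reject H0.


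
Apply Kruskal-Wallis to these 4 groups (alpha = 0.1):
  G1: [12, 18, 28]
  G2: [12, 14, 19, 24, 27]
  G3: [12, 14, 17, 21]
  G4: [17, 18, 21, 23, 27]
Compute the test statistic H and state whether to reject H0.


Step 1: Combine all N = 17 observations and assign midranks.
sorted (value, group, rank): (12,G1,2), (12,G2,2), (12,G3,2), (14,G2,4.5), (14,G3,4.5), (17,G3,6.5), (17,G4,6.5), (18,G1,8.5), (18,G4,8.5), (19,G2,10), (21,G3,11.5), (21,G4,11.5), (23,G4,13), (24,G2,14), (27,G2,15.5), (27,G4,15.5), (28,G1,17)
Step 2: Sum ranks within each group.
R_1 = 27.5 (n_1 = 3)
R_2 = 46 (n_2 = 5)
R_3 = 24.5 (n_3 = 4)
R_4 = 55 (n_4 = 5)
Step 3: H = 12/(N(N+1)) * sum(R_i^2/n_i) - 3(N+1)
     = 12/(17*18) * (27.5^2/3 + 46^2/5 + 24.5^2/4 + 55^2/5) - 3*18
     = 0.039216 * 1430.35 - 54
     = 2.091993.
Step 4: Ties present; correction factor C = 1 - 54/(17^3 - 17) = 0.988971. Corrected H = 2.091993 / 0.988971 = 2.115324.
Step 5: Under H0, H ~ chi^2(3); p-value = 0.548819.
Step 6: alpha = 0.1. fail to reject H0.

H = 2.1153, df = 3, p = 0.548819, fail to reject H0.


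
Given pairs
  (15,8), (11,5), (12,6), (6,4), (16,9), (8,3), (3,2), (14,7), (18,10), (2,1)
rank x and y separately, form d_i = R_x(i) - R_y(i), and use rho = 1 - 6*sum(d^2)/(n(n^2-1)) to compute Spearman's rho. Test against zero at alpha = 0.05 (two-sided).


Step 1: Rank x and y separately (midranks; no ties here).
rank(x): 15->8, 11->5, 12->6, 6->3, 16->9, 8->4, 3->2, 14->7, 18->10, 2->1
rank(y): 8->8, 5->5, 6->6, 4->4, 9->9, 3->3, 2->2, 7->7, 10->10, 1->1
Step 2: d_i = R_x(i) - R_y(i); compute d_i^2.
  (8-8)^2=0, (5-5)^2=0, (6-6)^2=0, (3-4)^2=1, (9-9)^2=0, (4-3)^2=1, (2-2)^2=0, (7-7)^2=0, (10-10)^2=0, (1-1)^2=0
sum(d^2) = 2.
Step 3: rho = 1 - 6*2 / (10*(10^2 - 1)) = 1 - 12/990 = 0.987879.
Step 4: Under H0, t = rho * sqrt((n-2)/(1-rho^2)) = 18.0003 ~ t(8).
Step 5: Two-sided p-value from the t-distribution with 8 df = 0.000000.
Step 6: alpha = 0.05. reject H0.

rho = 0.9879, p = 0.000000, reject H0 at alpha = 0.05.


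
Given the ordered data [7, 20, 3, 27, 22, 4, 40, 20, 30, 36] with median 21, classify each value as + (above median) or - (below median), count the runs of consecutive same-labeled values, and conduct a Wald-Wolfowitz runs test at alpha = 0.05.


Step 1: Compute median = 21; label A = above, B = below.
Labels in order: BBBAABABAA  (n_A = 5, n_B = 5)
Step 2: Count runs R = 6.
Step 3: Under H0 (random ordering), E[R] = 2*n_A*n_B/(n_A+n_B) + 1 = 2*5*5/10 + 1 = 6.0000.
        Var[R] = 2*n_A*n_B*(2*n_A*n_B - n_A - n_B) / ((n_A+n_B)^2 * (n_A+n_B-1)) = 2000/900 = 2.2222.
        SD[R] = 1.4907.
Step 4: R = E[R], so z = 0 with no continuity correction.
Step 5: Two-sided p-value via normal approximation = 2*(1 - Phi(|z|)) = 1.000000.
Step 6: alpha = 0.05. fail to reject H0.

R = 6, z = 0.0000, p = 1.000000, fail to reject H0.


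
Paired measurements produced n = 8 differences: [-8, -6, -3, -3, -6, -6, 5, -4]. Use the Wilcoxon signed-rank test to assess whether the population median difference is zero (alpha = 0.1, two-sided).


Step 1: Drop any zero differences (none here) and take |d_i|.
|d| = [8, 6, 3, 3, 6, 6, 5, 4]
Step 2: Midrank |d_i| (ties get averaged ranks).
ranks: |8|->8, |6|->6, |3|->1.5, |3|->1.5, |6|->6, |6|->6, |5|->4, |4|->3
Step 3: Attach original signs; sum ranks with positive sign and with negative sign.
W+ = 4 = 4
W- = 8 + 6 + 1.5 + 1.5 + 6 + 6 + 3 = 32
(Check: W+ + W- = 36 should equal n(n+1)/2 = 36.)
Step 4: Test statistic W = min(W+, W-) = 4.
Step 5: Ties in |d|, so use the tie-corrected normal approximation.
        E[W] = n(n+1)/4 = 8*9/4 = 18.
        Tie groups: |d|=3 (t=2), |d|=6 (t=3); sum(t^3 - t) = 30.
        Var[W] = n(n+1)(2n+1)/24 - sum(t^3-t)/48 = 1224/24 - 30/48 = 50.375.
        z = (W - E[W]) / sqrt(Var[W]) = (4 - 18) / 7.0975 = -1.9725.
        Two-sided p = 2*Phi(z) = 0.048551.
Step 6: alpha = 0.1. reject H0.

W+ = 4, W- = 32, W = min = 4, p = 0.048551, reject H0.


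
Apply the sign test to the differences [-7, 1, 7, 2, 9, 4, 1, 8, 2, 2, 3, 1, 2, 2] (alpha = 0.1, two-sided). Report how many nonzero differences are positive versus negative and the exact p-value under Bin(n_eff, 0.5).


Step 1: Discard zero differences. Original n = 14; n_eff = number of nonzero differences = 14.
Nonzero differences (with sign): -7, +1, +7, +2, +9, +4, +1, +8, +2, +2, +3, +1, +2, +2
Step 2: Count signs: positive = 13, negative = 1.
Step 3: Under H0: P(positive) = 0.5, so the number of positives S ~ Bin(14, 0.5).
Step 4: Two-sided exact p-value = sum of Bin(14,0.5) probabilities at or below the observed probability = 0.001831.
Step 5: alpha = 0.1. reject H0.

n_eff = 14, pos = 13, neg = 1, p = 0.001831, reject H0.


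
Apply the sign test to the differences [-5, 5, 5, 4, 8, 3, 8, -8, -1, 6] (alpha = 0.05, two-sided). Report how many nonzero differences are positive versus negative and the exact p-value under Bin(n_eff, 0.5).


Step 1: Discard zero differences. Original n = 10; n_eff = number of nonzero differences = 10.
Nonzero differences (with sign): -5, +5, +5, +4, +8, +3, +8, -8, -1, +6
Step 2: Count signs: positive = 7, negative = 3.
Step 3: Under H0: P(positive) = 0.5, so the number of positives S ~ Bin(10, 0.5).
Step 4: Two-sided exact p-value = sum of Bin(10,0.5) probabilities at or below the observed probability = 0.343750.
Step 5: alpha = 0.05. fail to reject H0.

n_eff = 10, pos = 7, neg = 3, p = 0.343750, fail to reject H0.


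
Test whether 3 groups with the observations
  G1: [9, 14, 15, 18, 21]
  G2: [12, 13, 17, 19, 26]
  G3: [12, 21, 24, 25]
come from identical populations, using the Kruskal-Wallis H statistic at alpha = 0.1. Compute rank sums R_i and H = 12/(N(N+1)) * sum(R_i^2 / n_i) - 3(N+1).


Step 1: Combine all N = 14 observations and assign midranks.
sorted (value, group, rank): (9,G1,1), (12,G2,2.5), (12,G3,2.5), (13,G2,4), (14,G1,5), (15,G1,6), (17,G2,7), (18,G1,8), (19,G2,9), (21,G1,10.5), (21,G3,10.5), (24,G3,12), (25,G3,13), (26,G2,14)
Step 2: Sum ranks within each group.
R_1 = 30.5 (n_1 = 5)
R_2 = 36.5 (n_2 = 5)
R_3 = 38 (n_3 = 4)
Step 3: H = 12/(N(N+1)) * sum(R_i^2/n_i) - 3(N+1)
     = 12/(14*15) * (30.5^2/5 + 36.5^2/5 + 38^2/4) - 3*15
     = 0.057143 * 813.5 - 45
     = 1.485714.
Step 4: Ties present; correction factor C = 1 - 12/(14^3 - 14) = 0.995604. Corrected H = 1.485714 / 0.995604 = 1.492274.
Step 5: Under H0, H ~ chi^2(2); p-value = 0.474195.
Step 6: alpha = 0.1. fail to reject H0.

H = 1.4923, df = 2, p = 0.474195, fail to reject H0.


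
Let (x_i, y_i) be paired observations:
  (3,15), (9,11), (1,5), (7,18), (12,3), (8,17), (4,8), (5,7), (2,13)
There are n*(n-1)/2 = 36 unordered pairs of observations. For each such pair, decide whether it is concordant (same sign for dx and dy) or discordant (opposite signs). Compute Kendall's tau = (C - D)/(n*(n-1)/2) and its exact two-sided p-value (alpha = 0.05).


Step 1: Enumerate the 36 unordered pairs (i,j) with i<j and classify each by sign(x_j-x_i) * sign(y_j-y_i).
  (1,2):dx=+6,dy=-4->D; (1,3):dx=-2,dy=-10->C; (1,4):dx=+4,dy=+3->C; (1,5):dx=+9,dy=-12->D
  (1,6):dx=+5,dy=+2->C; (1,7):dx=+1,dy=-7->D; (1,8):dx=+2,dy=-8->D; (1,9):dx=-1,dy=-2->C
  (2,3):dx=-8,dy=-6->C; (2,4):dx=-2,dy=+7->D; (2,5):dx=+3,dy=-8->D; (2,6):dx=-1,dy=+6->D
  (2,7):dx=-5,dy=-3->C; (2,8):dx=-4,dy=-4->C; (2,9):dx=-7,dy=+2->D; (3,4):dx=+6,dy=+13->C
  (3,5):dx=+11,dy=-2->D; (3,6):dx=+7,dy=+12->C; (3,7):dx=+3,dy=+3->C; (3,8):dx=+4,dy=+2->C
  (3,9):dx=+1,dy=+8->C; (4,5):dx=+5,dy=-15->D; (4,6):dx=+1,dy=-1->D; (4,7):dx=-3,dy=-10->C
  (4,8):dx=-2,dy=-11->C; (4,9):dx=-5,dy=-5->C; (5,6):dx=-4,dy=+14->D; (5,7):dx=-8,dy=+5->D
  (5,8):dx=-7,dy=+4->D; (5,9):dx=-10,dy=+10->D; (6,7):dx=-4,dy=-9->C; (6,8):dx=-3,dy=-10->C
  (6,9):dx=-6,dy=-4->C; (7,8):dx=+1,dy=-1->D; (7,9):dx=-2,dy=+5->D; (8,9):dx=-3,dy=+6->D
Step 2: C = 18, D = 18, total pairs = 36.
Step 3: tau = (C - D)/(n(n-1)/2) = (18 - 18)/36 = 0.000000.
Step 4: Exact two-sided p-value (enumerate n! = 362880 permutations of y under H0): p = 1.000000.
Step 5: alpha = 0.05. fail to reject H0.

tau_b = 0.0000 (C=18, D=18), p = 1.000000, fail to reject H0.


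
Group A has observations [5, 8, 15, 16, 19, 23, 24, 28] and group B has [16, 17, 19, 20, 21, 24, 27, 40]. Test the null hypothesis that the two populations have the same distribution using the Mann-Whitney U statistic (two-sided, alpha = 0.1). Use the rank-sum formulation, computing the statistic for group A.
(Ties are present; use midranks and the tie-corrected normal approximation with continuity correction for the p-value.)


Step 1: Combine and sort all 16 observations; assign midranks.
sorted (value, group): (5,X), (8,X), (15,X), (16,X), (16,Y), (17,Y), (19,X), (19,Y), (20,Y), (21,Y), (23,X), (24,X), (24,Y), (27,Y), (28,X), (40,Y)
ranks: 5->1, 8->2, 15->3, 16->4.5, 16->4.5, 17->6, 19->7.5, 19->7.5, 20->9, 21->10, 23->11, 24->12.5, 24->12.5, 27->14, 28->15, 40->16
Step 2: Rank sum for X: R1 = 1 + 2 + 3 + 4.5 + 7.5 + 11 + 12.5 + 15 = 56.5.
Step 3: U_X = R1 - n1(n1+1)/2 = 56.5 - 8*9/2 = 56.5 - 36 = 20.5.
       U_Y = n1*n2 - U_X = 64 - 20.5 = 43.5.
Step 4: Ties are present, so use the tie-corrected normal approximation (with continuity correction) for the p-value.
Step 5: p-value = 0.246951; compare to alpha = 0.1. fail to reject H0.

U_X = 20.5, p = 0.246951, fail to reject H0 at alpha = 0.1.


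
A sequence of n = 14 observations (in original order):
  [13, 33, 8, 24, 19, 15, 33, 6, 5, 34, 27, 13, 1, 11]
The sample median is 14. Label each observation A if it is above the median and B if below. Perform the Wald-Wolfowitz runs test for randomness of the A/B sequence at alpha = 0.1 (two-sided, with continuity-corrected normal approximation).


Step 1: Compute median = 14; label A = above, B = below.
Labels in order: BABAAAABBAABBB  (n_A = 7, n_B = 7)
Step 2: Count runs R = 7.
Step 3: Under H0 (random ordering), E[R] = 2*n_A*n_B/(n_A+n_B) + 1 = 2*7*7/14 + 1 = 8.0000.
        Var[R] = 2*n_A*n_B*(2*n_A*n_B - n_A - n_B) / ((n_A+n_B)^2 * (n_A+n_B-1)) = 8232/2548 = 3.2308.
        SD[R] = 1.7974.
Step 4: Continuity-corrected z = (R + 0.5 - E[R]) / SD[R] = (7 + 0.5 - 8.0000) / 1.7974 = -0.2782.
Step 5: Two-sided p-value via normal approximation = 2*(1 - Phi(|z|)) = 0.780879.
Step 6: alpha = 0.1. fail to reject H0.

R = 7, z = -0.2782, p = 0.780879, fail to reject H0.


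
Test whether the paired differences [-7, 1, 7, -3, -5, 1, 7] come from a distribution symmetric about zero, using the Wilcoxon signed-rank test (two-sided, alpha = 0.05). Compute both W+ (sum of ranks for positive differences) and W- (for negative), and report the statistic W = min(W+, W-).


Step 1: Drop any zero differences (none here) and take |d_i|.
|d| = [7, 1, 7, 3, 5, 1, 7]
Step 2: Midrank |d_i| (ties get averaged ranks).
ranks: |7|->6, |1|->1.5, |7|->6, |3|->3, |5|->4, |1|->1.5, |7|->6
Step 3: Attach original signs; sum ranks with positive sign and with negative sign.
W+ = 1.5 + 6 + 1.5 + 6 = 15
W- = 6 + 3 + 4 = 13
(Check: W+ + W- = 28 should equal n(n+1)/2 = 28.)
Step 4: Test statistic W = min(W+, W-) = 13.
Step 5: Ties in |d|, so use the tie-corrected normal approximation.
        E[W] = n(n+1)/4 = 7*8/4 = 14.
        Tie groups: |d|=1 (t=2), |d|=7 (t=3); sum(t^3 - t) = 30.
        Var[W] = n(n+1)(2n+1)/24 - sum(t^3-t)/48 = 840/24 - 30/48 = 34.375.
        z = (W - E[W]) / sqrt(Var[W]) = (13 - 14) / 5.8630 = -0.1706.
        Two-sided p = 2*Phi(z) = 0.864569.
Step 6: alpha = 0.05. fail to reject H0.

W+ = 15, W- = 13, W = min = 13, p = 0.864569, fail to reject H0.


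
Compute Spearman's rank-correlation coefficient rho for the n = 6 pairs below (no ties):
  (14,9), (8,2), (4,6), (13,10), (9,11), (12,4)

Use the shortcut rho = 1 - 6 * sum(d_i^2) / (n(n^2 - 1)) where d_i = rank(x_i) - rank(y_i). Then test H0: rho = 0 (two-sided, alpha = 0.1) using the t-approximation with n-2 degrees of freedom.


Step 1: Rank x and y separately (midranks; no ties here).
rank(x): 14->6, 8->2, 4->1, 13->5, 9->3, 12->4
rank(y): 9->4, 2->1, 6->3, 10->5, 11->6, 4->2
Step 2: d_i = R_x(i) - R_y(i); compute d_i^2.
  (6-4)^2=4, (2-1)^2=1, (1-3)^2=4, (5-5)^2=0, (3-6)^2=9, (4-2)^2=4
sum(d^2) = 22.
Step 3: rho = 1 - 6*22 / (6*(6^2 - 1)) = 1 - 132/210 = 0.371429.
Step 4: Under H0, t = rho * sqrt((n-2)/(1-rho^2)) = 0.8001 ~ t(4).
Step 5: Two-sided p-value from the t-distribution with 4 df = 0.468478.
Step 6: alpha = 0.1. fail to reject H0.

rho = 0.3714, p = 0.468478, fail to reject H0 at alpha = 0.1.


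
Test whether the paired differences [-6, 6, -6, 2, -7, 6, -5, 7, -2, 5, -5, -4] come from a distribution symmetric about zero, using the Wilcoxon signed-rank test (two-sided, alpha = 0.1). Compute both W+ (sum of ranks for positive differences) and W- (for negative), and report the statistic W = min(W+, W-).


Step 1: Drop any zero differences (none here) and take |d_i|.
|d| = [6, 6, 6, 2, 7, 6, 5, 7, 2, 5, 5, 4]
Step 2: Midrank |d_i| (ties get averaged ranks).
ranks: |6|->8.5, |6|->8.5, |6|->8.5, |2|->1.5, |7|->11.5, |6|->8.5, |5|->5, |7|->11.5, |2|->1.5, |5|->5, |5|->5, |4|->3
Step 3: Attach original signs; sum ranks with positive sign and with negative sign.
W+ = 8.5 + 1.5 + 8.5 + 11.5 + 5 = 35
W- = 8.5 + 8.5 + 11.5 + 5 + 1.5 + 5 + 3 = 43
(Check: W+ + W- = 78 should equal n(n+1)/2 = 78.)
Step 4: Test statistic W = min(W+, W-) = 35.
Step 5: Ties in |d|, so use the tie-corrected normal approximation.
        E[W] = n(n+1)/4 = 12*13/4 = 39.
        Tie groups: |d|=2 (t=2), |d|=5 (t=3), |d|=6 (t=4), |d|=7 (t=2); sum(t^3 - t) = 96.
        Var[W] = n(n+1)(2n+1)/24 - sum(t^3-t)/48 = 3900/24 - 96/48 = 160.5.
        z = (W - E[W]) / sqrt(Var[W]) = (35 - 39) / 12.6689 = -0.3157.
        Two-sided p = 2*Phi(z) = 0.752204.
Step 6: alpha = 0.1. fail to reject H0.

W+ = 35, W- = 43, W = min = 35, p = 0.752204, fail to reject H0.


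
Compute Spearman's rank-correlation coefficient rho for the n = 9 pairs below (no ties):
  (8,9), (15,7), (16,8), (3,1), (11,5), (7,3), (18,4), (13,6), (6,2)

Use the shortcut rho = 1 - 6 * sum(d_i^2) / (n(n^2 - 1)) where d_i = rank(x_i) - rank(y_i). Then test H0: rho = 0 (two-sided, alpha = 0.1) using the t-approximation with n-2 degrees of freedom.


Step 1: Rank x and y separately (midranks; no ties here).
rank(x): 8->4, 15->7, 16->8, 3->1, 11->5, 7->3, 18->9, 13->6, 6->2
rank(y): 9->9, 7->7, 8->8, 1->1, 5->5, 3->3, 4->4, 6->6, 2->2
Step 2: d_i = R_x(i) - R_y(i); compute d_i^2.
  (4-9)^2=25, (7-7)^2=0, (8-8)^2=0, (1-1)^2=0, (5-5)^2=0, (3-3)^2=0, (9-4)^2=25, (6-6)^2=0, (2-2)^2=0
sum(d^2) = 50.
Step 3: rho = 1 - 6*50 / (9*(9^2 - 1)) = 1 - 300/720 = 0.583333.
Step 4: Under H0, t = rho * sqrt((n-2)/(1-rho^2)) = 1.9001 ~ t(7).
Step 5: Two-sided p-value from the t-distribution with 7 df = 0.099186.
Step 6: alpha = 0.1. reject H0.

rho = 0.5833, p = 0.099186, reject H0 at alpha = 0.1.


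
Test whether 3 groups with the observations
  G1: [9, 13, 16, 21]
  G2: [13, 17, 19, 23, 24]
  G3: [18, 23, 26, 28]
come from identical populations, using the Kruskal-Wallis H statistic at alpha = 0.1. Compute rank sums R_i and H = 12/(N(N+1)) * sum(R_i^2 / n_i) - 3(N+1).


Step 1: Combine all N = 13 observations and assign midranks.
sorted (value, group, rank): (9,G1,1), (13,G1,2.5), (13,G2,2.5), (16,G1,4), (17,G2,5), (18,G3,6), (19,G2,7), (21,G1,8), (23,G2,9.5), (23,G3,9.5), (24,G2,11), (26,G3,12), (28,G3,13)
Step 2: Sum ranks within each group.
R_1 = 15.5 (n_1 = 4)
R_2 = 35 (n_2 = 5)
R_3 = 40.5 (n_3 = 4)
Step 3: H = 12/(N(N+1)) * sum(R_i^2/n_i) - 3(N+1)
     = 12/(13*14) * (15.5^2/4 + 35^2/5 + 40.5^2/4) - 3*14
     = 0.065934 * 715.125 - 42
     = 5.151099.
Step 4: Ties present; correction factor C = 1 - 12/(13^3 - 13) = 0.994505. Corrected H = 5.151099 / 0.994505 = 5.179558.
Step 5: Under H0, H ~ chi^2(2); p-value = 0.075037.
Step 6: alpha = 0.1. reject H0.

H = 5.1796, df = 2, p = 0.075037, reject H0.


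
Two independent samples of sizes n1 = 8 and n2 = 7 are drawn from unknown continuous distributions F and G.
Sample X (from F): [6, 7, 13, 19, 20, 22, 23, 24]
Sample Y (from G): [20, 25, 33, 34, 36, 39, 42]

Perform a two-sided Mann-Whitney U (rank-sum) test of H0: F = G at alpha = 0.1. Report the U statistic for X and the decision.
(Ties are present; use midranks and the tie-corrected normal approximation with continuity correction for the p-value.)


Step 1: Combine and sort all 15 observations; assign midranks.
sorted (value, group): (6,X), (7,X), (13,X), (19,X), (20,X), (20,Y), (22,X), (23,X), (24,X), (25,Y), (33,Y), (34,Y), (36,Y), (39,Y), (42,Y)
ranks: 6->1, 7->2, 13->3, 19->4, 20->5.5, 20->5.5, 22->7, 23->8, 24->9, 25->10, 33->11, 34->12, 36->13, 39->14, 42->15
Step 2: Rank sum for X: R1 = 1 + 2 + 3 + 4 + 5.5 + 7 + 8 + 9 = 39.5.
Step 3: U_X = R1 - n1(n1+1)/2 = 39.5 - 8*9/2 = 39.5 - 36 = 3.5.
       U_Y = n1*n2 - U_X = 56 - 3.5 = 52.5.
Step 4: Ties are present, so use the tie-corrected normal approximation (with continuity correction) for the p-value.
Step 5: p-value = 0.005437; compare to alpha = 0.1. reject H0.

U_X = 3.5, p = 0.005437, reject H0 at alpha = 0.1.


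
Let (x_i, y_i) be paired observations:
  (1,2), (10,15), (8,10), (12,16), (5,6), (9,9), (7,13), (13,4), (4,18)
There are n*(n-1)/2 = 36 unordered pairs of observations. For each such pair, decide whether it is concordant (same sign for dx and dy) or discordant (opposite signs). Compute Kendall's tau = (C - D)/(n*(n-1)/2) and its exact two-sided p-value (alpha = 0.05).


Step 1: Enumerate the 36 unordered pairs (i,j) with i<j and classify each by sign(x_j-x_i) * sign(y_j-y_i).
  (1,2):dx=+9,dy=+13->C; (1,3):dx=+7,dy=+8->C; (1,4):dx=+11,dy=+14->C; (1,5):dx=+4,dy=+4->C
  (1,6):dx=+8,dy=+7->C; (1,7):dx=+6,dy=+11->C; (1,8):dx=+12,dy=+2->C; (1,9):dx=+3,dy=+16->C
  (2,3):dx=-2,dy=-5->C; (2,4):dx=+2,dy=+1->C; (2,5):dx=-5,dy=-9->C; (2,6):dx=-1,dy=-6->C
  (2,7):dx=-3,dy=-2->C; (2,8):dx=+3,dy=-11->D; (2,9):dx=-6,dy=+3->D; (3,4):dx=+4,dy=+6->C
  (3,5):dx=-3,dy=-4->C; (3,6):dx=+1,dy=-1->D; (3,7):dx=-1,dy=+3->D; (3,8):dx=+5,dy=-6->D
  (3,9):dx=-4,dy=+8->D; (4,5):dx=-7,dy=-10->C; (4,6):dx=-3,dy=-7->C; (4,7):dx=-5,dy=-3->C
  (4,8):dx=+1,dy=-12->D; (4,9):dx=-8,dy=+2->D; (5,6):dx=+4,dy=+3->C; (5,7):dx=+2,dy=+7->C
  (5,8):dx=+8,dy=-2->D; (5,9):dx=-1,dy=+12->D; (6,7):dx=-2,dy=+4->D; (6,8):dx=+4,dy=-5->D
  (6,9):dx=-5,dy=+9->D; (7,8):dx=+6,dy=-9->D; (7,9):dx=-3,dy=+5->D; (8,9):dx=-9,dy=+14->D
Step 2: C = 20, D = 16, total pairs = 36.
Step 3: tau = (C - D)/(n(n-1)/2) = (20 - 16)/36 = 0.111111.
Step 4: Exact two-sided p-value (enumerate n! = 362880 permutations of y under H0): p = 0.761414.
Step 5: alpha = 0.05. fail to reject H0.

tau_b = 0.1111 (C=20, D=16), p = 0.761414, fail to reject H0.


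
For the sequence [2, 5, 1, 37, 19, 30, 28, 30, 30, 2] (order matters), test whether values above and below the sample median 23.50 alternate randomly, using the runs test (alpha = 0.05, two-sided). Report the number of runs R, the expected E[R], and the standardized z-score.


Step 1: Compute median = 23.50; label A = above, B = below.
Labels in order: BBBABAAAAB  (n_A = 5, n_B = 5)
Step 2: Count runs R = 5.
Step 3: Under H0 (random ordering), E[R] = 2*n_A*n_B/(n_A+n_B) + 1 = 2*5*5/10 + 1 = 6.0000.
        Var[R] = 2*n_A*n_B*(2*n_A*n_B - n_A - n_B) / ((n_A+n_B)^2 * (n_A+n_B-1)) = 2000/900 = 2.2222.
        SD[R] = 1.4907.
Step 4: Continuity-corrected z = (R + 0.5 - E[R]) / SD[R] = (5 + 0.5 - 6.0000) / 1.4907 = -0.3354.
Step 5: Two-sided p-value via normal approximation = 2*(1 - Phi(|z|)) = 0.737316.
Step 6: alpha = 0.05. fail to reject H0.

R = 5, z = -0.3354, p = 0.737316, fail to reject H0.


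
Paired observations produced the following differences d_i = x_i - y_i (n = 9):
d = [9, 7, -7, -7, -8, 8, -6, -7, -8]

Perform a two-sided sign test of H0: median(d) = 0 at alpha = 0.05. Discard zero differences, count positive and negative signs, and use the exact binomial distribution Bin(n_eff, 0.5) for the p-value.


Step 1: Discard zero differences. Original n = 9; n_eff = number of nonzero differences = 9.
Nonzero differences (with sign): +9, +7, -7, -7, -8, +8, -6, -7, -8
Step 2: Count signs: positive = 3, negative = 6.
Step 3: Under H0: P(positive) = 0.5, so the number of positives S ~ Bin(9, 0.5).
Step 4: Two-sided exact p-value = sum of Bin(9,0.5) probabilities at or below the observed probability = 0.507812.
Step 5: alpha = 0.05. fail to reject H0.

n_eff = 9, pos = 3, neg = 6, p = 0.507812, fail to reject H0.


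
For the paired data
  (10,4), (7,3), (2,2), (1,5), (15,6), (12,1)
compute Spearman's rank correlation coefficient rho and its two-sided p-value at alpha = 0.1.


Step 1: Rank x and y separately (midranks; no ties here).
rank(x): 10->4, 7->3, 2->2, 1->1, 15->6, 12->5
rank(y): 4->4, 3->3, 2->2, 5->5, 6->6, 1->1
Step 2: d_i = R_x(i) - R_y(i); compute d_i^2.
  (4-4)^2=0, (3-3)^2=0, (2-2)^2=0, (1-5)^2=16, (6-6)^2=0, (5-1)^2=16
sum(d^2) = 32.
Step 3: rho = 1 - 6*32 / (6*(6^2 - 1)) = 1 - 192/210 = 0.085714.
Step 4: Under H0, t = rho * sqrt((n-2)/(1-rho^2)) = 0.1721 ~ t(4).
Step 5: Two-sided p-value from the t-distribution with 4 df = 0.871743.
Step 6: alpha = 0.1. fail to reject H0.

rho = 0.0857, p = 0.871743, fail to reject H0 at alpha = 0.1.


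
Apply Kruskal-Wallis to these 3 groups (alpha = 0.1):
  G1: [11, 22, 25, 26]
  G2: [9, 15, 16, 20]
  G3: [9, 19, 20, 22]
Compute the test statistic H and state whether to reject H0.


Step 1: Combine all N = 12 observations and assign midranks.
sorted (value, group, rank): (9,G2,1.5), (9,G3,1.5), (11,G1,3), (15,G2,4), (16,G2,5), (19,G3,6), (20,G2,7.5), (20,G3,7.5), (22,G1,9.5), (22,G3,9.5), (25,G1,11), (26,G1,12)
Step 2: Sum ranks within each group.
R_1 = 35.5 (n_1 = 4)
R_2 = 18 (n_2 = 4)
R_3 = 24.5 (n_3 = 4)
Step 3: H = 12/(N(N+1)) * sum(R_i^2/n_i) - 3(N+1)
     = 12/(12*13) * (35.5^2/4 + 18^2/4 + 24.5^2/4) - 3*13
     = 0.076923 * 546.125 - 39
     = 3.009615.
Step 4: Ties present; correction factor C = 1 - 18/(12^3 - 12) = 0.989510. Corrected H = 3.009615 / 0.989510 = 3.041519.
Step 5: Under H0, H ~ chi^2(2); p-value = 0.218546.
Step 6: alpha = 0.1. fail to reject H0.

H = 3.0415, df = 2, p = 0.218546, fail to reject H0.


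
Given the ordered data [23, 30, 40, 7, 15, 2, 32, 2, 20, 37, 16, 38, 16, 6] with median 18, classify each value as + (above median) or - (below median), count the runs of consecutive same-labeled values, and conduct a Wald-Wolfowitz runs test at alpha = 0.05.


Step 1: Compute median = 18; label A = above, B = below.
Labels in order: AAABBBABAABABB  (n_A = 7, n_B = 7)
Step 2: Count runs R = 8.
Step 3: Under H0 (random ordering), E[R] = 2*n_A*n_B/(n_A+n_B) + 1 = 2*7*7/14 + 1 = 8.0000.
        Var[R] = 2*n_A*n_B*(2*n_A*n_B - n_A - n_B) / ((n_A+n_B)^2 * (n_A+n_B-1)) = 8232/2548 = 3.2308.
        SD[R] = 1.7974.
Step 4: R = E[R], so z = 0 with no continuity correction.
Step 5: Two-sided p-value via normal approximation = 2*(1 - Phi(|z|)) = 1.000000.
Step 6: alpha = 0.05. fail to reject H0.

R = 8, z = 0.0000, p = 1.000000, fail to reject H0.


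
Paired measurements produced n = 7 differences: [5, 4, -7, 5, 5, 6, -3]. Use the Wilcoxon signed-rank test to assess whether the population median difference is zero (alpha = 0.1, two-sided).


Step 1: Drop any zero differences (none here) and take |d_i|.
|d| = [5, 4, 7, 5, 5, 6, 3]
Step 2: Midrank |d_i| (ties get averaged ranks).
ranks: |5|->4, |4|->2, |7|->7, |5|->4, |5|->4, |6|->6, |3|->1
Step 3: Attach original signs; sum ranks with positive sign and with negative sign.
W+ = 4 + 2 + 4 + 4 + 6 = 20
W- = 7 + 1 = 8
(Check: W+ + W- = 28 should equal n(n+1)/2 = 28.)
Step 4: Test statistic W = min(W+, W-) = 8.
Step 5: Ties in |d|, so use the tie-corrected normal approximation.
        E[W] = n(n+1)/4 = 7*8/4 = 14.
        Tie groups: |d|=5 (t=3); sum(t^3 - t) = 24.
        Var[W] = n(n+1)(2n+1)/24 - sum(t^3-t)/48 = 840/24 - 24/48 = 34.5.
        z = (W - E[W]) / sqrt(Var[W]) = (8 - 14) / 5.8737 = -1.0215.
        Two-sided p = 2*Phi(z) = 0.307014.
Step 6: alpha = 0.1. fail to reject H0.

W+ = 20, W- = 8, W = min = 8, p = 0.307014, fail to reject H0.


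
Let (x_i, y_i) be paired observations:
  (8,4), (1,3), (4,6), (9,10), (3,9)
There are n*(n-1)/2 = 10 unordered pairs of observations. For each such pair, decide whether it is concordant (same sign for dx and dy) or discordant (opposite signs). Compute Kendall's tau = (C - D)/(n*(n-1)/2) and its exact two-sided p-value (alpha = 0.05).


Step 1: Enumerate the 10 unordered pairs (i,j) with i<j and classify each by sign(x_j-x_i) * sign(y_j-y_i).
  (1,2):dx=-7,dy=-1->C; (1,3):dx=-4,dy=+2->D; (1,4):dx=+1,dy=+6->C; (1,5):dx=-5,dy=+5->D
  (2,3):dx=+3,dy=+3->C; (2,4):dx=+8,dy=+7->C; (2,5):dx=+2,dy=+6->C; (3,4):dx=+5,dy=+4->C
  (3,5):dx=-1,dy=+3->D; (4,5):dx=-6,dy=-1->C
Step 2: C = 7, D = 3, total pairs = 10.
Step 3: tau = (C - D)/(n(n-1)/2) = (7 - 3)/10 = 0.400000.
Step 4: Exact two-sided p-value (enumerate n! = 120 permutations of y under H0): p = 0.483333.
Step 5: alpha = 0.05. fail to reject H0.

tau_b = 0.4000 (C=7, D=3), p = 0.483333, fail to reject H0.


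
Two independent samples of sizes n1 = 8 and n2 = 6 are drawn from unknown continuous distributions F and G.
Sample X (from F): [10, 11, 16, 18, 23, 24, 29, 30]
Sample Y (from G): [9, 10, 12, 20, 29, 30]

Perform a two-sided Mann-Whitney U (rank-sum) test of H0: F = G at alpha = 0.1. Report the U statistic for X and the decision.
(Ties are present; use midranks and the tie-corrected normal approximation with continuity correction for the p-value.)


Step 1: Combine and sort all 14 observations; assign midranks.
sorted (value, group): (9,Y), (10,X), (10,Y), (11,X), (12,Y), (16,X), (18,X), (20,Y), (23,X), (24,X), (29,X), (29,Y), (30,X), (30,Y)
ranks: 9->1, 10->2.5, 10->2.5, 11->4, 12->5, 16->6, 18->7, 20->8, 23->9, 24->10, 29->11.5, 29->11.5, 30->13.5, 30->13.5
Step 2: Rank sum for X: R1 = 2.5 + 4 + 6 + 7 + 9 + 10 + 11.5 + 13.5 = 63.5.
Step 3: U_X = R1 - n1(n1+1)/2 = 63.5 - 8*9/2 = 63.5 - 36 = 27.5.
       U_Y = n1*n2 - U_X = 48 - 27.5 = 20.5.
Step 4: Ties are present, so use the tie-corrected normal approximation (with continuity correction) for the p-value.
Step 5: p-value = 0.697586; compare to alpha = 0.1. fail to reject H0.

U_X = 27.5, p = 0.697586, fail to reject H0 at alpha = 0.1.


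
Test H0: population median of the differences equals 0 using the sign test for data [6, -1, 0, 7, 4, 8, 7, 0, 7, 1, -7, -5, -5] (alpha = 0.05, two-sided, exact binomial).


Step 1: Discard zero differences. Original n = 13; n_eff = number of nonzero differences = 11.
Nonzero differences (with sign): +6, -1, +7, +4, +8, +7, +7, +1, -7, -5, -5
Step 2: Count signs: positive = 7, negative = 4.
Step 3: Under H0: P(positive) = 0.5, so the number of positives S ~ Bin(11, 0.5).
Step 4: Two-sided exact p-value = sum of Bin(11,0.5) probabilities at or below the observed probability = 0.548828.
Step 5: alpha = 0.05. fail to reject H0.

n_eff = 11, pos = 7, neg = 4, p = 0.548828, fail to reject H0.


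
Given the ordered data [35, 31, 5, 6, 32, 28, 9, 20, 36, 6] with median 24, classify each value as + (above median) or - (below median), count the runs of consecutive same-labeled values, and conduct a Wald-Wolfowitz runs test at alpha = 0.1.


Step 1: Compute median = 24; label A = above, B = below.
Labels in order: AABBAABBAB  (n_A = 5, n_B = 5)
Step 2: Count runs R = 6.
Step 3: Under H0 (random ordering), E[R] = 2*n_A*n_B/(n_A+n_B) + 1 = 2*5*5/10 + 1 = 6.0000.
        Var[R] = 2*n_A*n_B*(2*n_A*n_B - n_A - n_B) / ((n_A+n_B)^2 * (n_A+n_B-1)) = 2000/900 = 2.2222.
        SD[R] = 1.4907.
Step 4: R = E[R], so z = 0 with no continuity correction.
Step 5: Two-sided p-value via normal approximation = 2*(1 - Phi(|z|)) = 1.000000.
Step 6: alpha = 0.1. fail to reject H0.

R = 6, z = 0.0000, p = 1.000000, fail to reject H0.


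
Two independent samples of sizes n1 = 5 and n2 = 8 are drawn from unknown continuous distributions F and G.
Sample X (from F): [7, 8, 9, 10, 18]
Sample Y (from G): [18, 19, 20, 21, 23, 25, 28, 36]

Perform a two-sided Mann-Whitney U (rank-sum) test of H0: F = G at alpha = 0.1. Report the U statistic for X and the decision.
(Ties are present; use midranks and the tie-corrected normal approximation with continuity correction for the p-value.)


Step 1: Combine and sort all 13 observations; assign midranks.
sorted (value, group): (7,X), (8,X), (9,X), (10,X), (18,X), (18,Y), (19,Y), (20,Y), (21,Y), (23,Y), (25,Y), (28,Y), (36,Y)
ranks: 7->1, 8->2, 9->3, 10->4, 18->5.5, 18->5.5, 19->7, 20->8, 21->9, 23->10, 25->11, 28->12, 36->13
Step 2: Rank sum for X: R1 = 1 + 2 + 3 + 4 + 5.5 = 15.5.
Step 3: U_X = R1 - n1(n1+1)/2 = 15.5 - 5*6/2 = 15.5 - 15 = 0.5.
       U_Y = n1*n2 - U_X = 40 - 0.5 = 39.5.
Step 4: Ties are present, so use the tie-corrected normal approximation (with continuity correction) for the p-value.
Step 5: p-value = 0.005350; compare to alpha = 0.1. reject H0.

U_X = 0.5, p = 0.005350, reject H0 at alpha = 0.1.


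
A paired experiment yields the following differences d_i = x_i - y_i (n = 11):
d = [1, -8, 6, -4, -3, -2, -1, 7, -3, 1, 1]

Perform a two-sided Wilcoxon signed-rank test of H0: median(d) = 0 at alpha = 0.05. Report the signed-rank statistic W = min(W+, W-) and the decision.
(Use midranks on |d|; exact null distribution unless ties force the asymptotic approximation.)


Step 1: Drop any zero differences (none here) and take |d_i|.
|d| = [1, 8, 6, 4, 3, 2, 1, 7, 3, 1, 1]
Step 2: Midrank |d_i| (ties get averaged ranks).
ranks: |1|->2.5, |8|->11, |6|->9, |4|->8, |3|->6.5, |2|->5, |1|->2.5, |7|->10, |3|->6.5, |1|->2.5, |1|->2.5
Step 3: Attach original signs; sum ranks with positive sign and with negative sign.
W+ = 2.5 + 9 + 10 + 2.5 + 2.5 = 26.5
W- = 11 + 8 + 6.5 + 5 + 2.5 + 6.5 = 39.5
(Check: W+ + W- = 66 should equal n(n+1)/2 = 66.)
Step 4: Test statistic W = min(W+, W-) = 26.5.
Step 5: Ties in |d|, so use the tie-corrected normal approximation.
        E[W] = n(n+1)/4 = 11*12/4 = 33.
        Tie groups: |d|=1 (t=4), |d|=3 (t=2); sum(t^3 - t) = 66.
        Var[W] = n(n+1)(2n+1)/24 - sum(t^3-t)/48 = 3036/24 - 66/48 = 125.125.
        z = (W - E[W]) / sqrt(Var[W]) = (26.5 - 33) / 11.1859 = -0.5811.
        Two-sided p = 2*Phi(z) = 0.561182.
Step 6: alpha = 0.05. fail to reject H0.

W+ = 26.5, W- = 39.5, W = min = 26.5, p = 0.561182, fail to reject H0.


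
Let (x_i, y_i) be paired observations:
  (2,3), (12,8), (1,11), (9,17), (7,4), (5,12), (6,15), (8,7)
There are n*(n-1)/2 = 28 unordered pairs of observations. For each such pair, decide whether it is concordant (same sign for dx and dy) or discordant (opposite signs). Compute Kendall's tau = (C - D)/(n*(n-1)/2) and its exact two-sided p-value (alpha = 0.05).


Step 1: Enumerate the 28 unordered pairs (i,j) with i<j and classify each by sign(x_j-x_i) * sign(y_j-y_i).
  (1,2):dx=+10,dy=+5->C; (1,3):dx=-1,dy=+8->D; (1,4):dx=+7,dy=+14->C; (1,5):dx=+5,dy=+1->C
  (1,6):dx=+3,dy=+9->C; (1,7):dx=+4,dy=+12->C; (1,8):dx=+6,dy=+4->C; (2,3):dx=-11,dy=+3->D
  (2,4):dx=-3,dy=+9->D; (2,5):dx=-5,dy=-4->C; (2,6):dx=-7,dy=+4->D; (2,7):dx=-6,dy=+7->D
  (2,8):dx=-4,dy=-1->C; (3,4):dx=+8,dy=+6->C; (3,5):dx=+6,dy=-7->D; (3,6):dx=+4,dy=+1->C
  (3,7):dx=+5,dy=+4->C; (3,8):dx=+7,dy=-4->D; (4,5):dx=-2,dy=-13->C; (4,6):dx=-4,dy=-5->C
  (4,7):dx=-3,dy=-2->C; (4,8):dx=-1,dy=-10->C; (5,6):dx=-2,dy=+8->D; (5,7):dx=-1,dy=+11->D
  (5,8):dx=+1,dy=+3->C; (6,7):dx=+1,dy=+3->C; (6,8):dx=+3,dy=-5->D; (7,8):dx=+2,dy=-8->D
Step 2: C = 17, D = 11, total pairs = 28.
Step 3: tau = (C - D)/(n(n-1)/2) = (17 - 11)/28 = 0.214286.
Step 4: Exact two-sided p-value (enumerate n! = 40320 permutations of y under H0): p = 0.548413.
Step 5: alpha = 0.05. fail to reject H0.

tau_b = 0.2143 (C=17, D=11), p = 0.548413, fail to reject H0.


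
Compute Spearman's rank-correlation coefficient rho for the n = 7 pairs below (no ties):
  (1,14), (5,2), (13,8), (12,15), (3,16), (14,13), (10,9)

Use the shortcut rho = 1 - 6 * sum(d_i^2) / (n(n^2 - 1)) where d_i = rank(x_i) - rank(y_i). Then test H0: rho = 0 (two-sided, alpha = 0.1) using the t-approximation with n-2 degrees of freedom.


Step 1: Rank x and y separately (midranks; no ties here).
rank(x): 1->1, 5->3, 13->6, 12->5, 3->2, 14->7, 10->4
rank(y): 14->5, 2->1, 8->2, 15->6, 16->7, 13->4, 9->3
Step 2: d_i = R_x(i) - R_y(i); compute d_i^2.
  (1-5)^2=16, (3-1)^2=4, (6-2)^2=16, (5-6)^2=1, (2-7)^2=25, (7-4)^2=9, (4-3)^2=1
sum(d^2) = 72.
Step 3: rho = 1 - 6*72 / (7*(7^2 - 1)) = 1 - 432/336 = -0.285714.
Step 4: Under H0, t = rho * sqrt((n-2)/(1-rho^2)) = -0.6667 ~ t(5).
Step 5: Two-sided p-value from the t-distribution with 5 df = 0.534509.
Step 6: alpha = 0.1. fail to reject H0.

rho = -0.2857, p = 0.534509, fail to reject H0 at alpha = 0.1.


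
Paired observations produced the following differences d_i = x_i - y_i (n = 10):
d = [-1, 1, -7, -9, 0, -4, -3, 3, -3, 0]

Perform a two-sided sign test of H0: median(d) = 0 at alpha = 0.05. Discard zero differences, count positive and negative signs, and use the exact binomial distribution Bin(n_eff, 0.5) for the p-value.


Step 1: Discard zero differences. Original n = 10; n_eff = number of nonzero differences = 8.
Nonzero differences (with sign): -1, +1, -7, -9, -4, -3, +3, -3
Step 2: Count signs: positive = 2, negative = 6.
Step 3: Under H0: P(positive) = 0.5, so the number of positives S ~ Bin(8, 0.5).
Step 4: Two-sided exact p-value = sum of Bin(8,0.5) probabilities at or below the observed probability = 0.289062.
Step 5: alpha = 0.05. fail to reject H0.

n_eff = 8, pos = 2, neg = 6, p = 0.289062, fail to reject H0.


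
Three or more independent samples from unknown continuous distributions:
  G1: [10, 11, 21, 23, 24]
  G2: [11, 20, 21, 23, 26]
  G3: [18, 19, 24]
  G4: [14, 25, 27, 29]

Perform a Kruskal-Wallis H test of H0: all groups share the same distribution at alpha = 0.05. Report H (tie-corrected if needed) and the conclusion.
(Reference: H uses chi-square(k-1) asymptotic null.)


Step 1: Combine all N = 17 observations and assign midranks.
sorted (value, group, rank): (10,G1,1), (11,G1,2.5), (11,G2,2.5), (14,G4,4), (18,G3,5), (19,G3,6), (20,G2,7), (21,G1,8.5), (21,G2,8.5), (23,G1,10.5), (23,G2,10.5), (24,G1,12.5), (24,G3,12.5), (25,G4,14), (26,G2,15), (27,G4,16), (29,G4,17)
Step 2: Sum ranks within each group.
R_1 = 35 (n_1 = 5)
R_2 = 43.5 (n_2 = 5)
R_3 = 23.5 (n_3 = 3)
R_4 = 51 (n_4 = 4)
Step 3: H = 12/(N(N+1)) * sum(R_i^2/n_i) - 3(N+1)
     = 12/(17*18) * (35^2/5 + 43.5^2/5 + 23.5^2/3 + 51^2/4) - 3*18
     = 0.039216 * 1457.78 - 54
     = 3.167974.
Step 4: Ties present; correction factor C = 1 - 24/(17^3 - 17) = 0.995098. Corrected H = 3.167974 / 0.995098 = 3.183580.
Step 5: Under H0, H ~ chi^2(3); p-value = 0.364178.
Step 6: alpha = 0.05. fail to reject H0.

H = 3.1836, df = 3, p = 0.364178, fail to reject H0.


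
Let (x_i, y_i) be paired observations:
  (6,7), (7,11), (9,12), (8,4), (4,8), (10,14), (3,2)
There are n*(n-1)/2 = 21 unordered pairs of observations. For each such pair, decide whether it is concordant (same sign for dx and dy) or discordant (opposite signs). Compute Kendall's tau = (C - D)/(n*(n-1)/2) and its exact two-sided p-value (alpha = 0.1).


Step 1: Enumerate the 21 unordered pairs (i,j) with i<j and classify each by sign(x_j-x_i) * sign(y_j-y_i).
  (1,2):dx=+1,dy=+4->C; (1,3):dx=+3,dy=+5->C; (1,4):dx=+2,dy=-3->D; (1,5):dx=-2,dy=+1->D
  (1,6):dx=+4,dy=+7->C; (1,7):dx=-3,dy=-5->C; (2,3):dx=+2,dy=+1->C; (2,4):dx=+1,dy=-7->D
  (2,5):dx=-3,dy=-3->C; (2,6):dx=+3,dy=+3->C; (2,7):dx=-4,dy=-9->C; (3,4):dx=-1,dy=-8->C
  (3,5):dx=-5,dy=-4->C; (3,6):dx=+1,dy=+2->C; (3,7):dx=-6,dy=-10->C; (4,5):dx=-4,dy=+4->D
  (4,6):dx=+2,dy=+10->C; (4,7):dx=-5,dy=-2->C; (5,6):dx=+6,dy=+6->C; (5,7):dx=-1,dy=-6->C
  (6,7):dx=-7,dy=-12->C
Step 2: C = 17, D = 4, total pairs = 21.
Step 3: tau = (C - D)/(n(n-1)/2) = (17 - 4)/21 = 0.619048.
Step 4: Exact two-sided p-value (enumerate n! = 5040 permutations of y under H0): p = 0.069048.
Step 5: alpha = 0.1. reject H0.

tau_b = 0.6190 (C=17, D=4), p = 0.069048, reject H0.
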